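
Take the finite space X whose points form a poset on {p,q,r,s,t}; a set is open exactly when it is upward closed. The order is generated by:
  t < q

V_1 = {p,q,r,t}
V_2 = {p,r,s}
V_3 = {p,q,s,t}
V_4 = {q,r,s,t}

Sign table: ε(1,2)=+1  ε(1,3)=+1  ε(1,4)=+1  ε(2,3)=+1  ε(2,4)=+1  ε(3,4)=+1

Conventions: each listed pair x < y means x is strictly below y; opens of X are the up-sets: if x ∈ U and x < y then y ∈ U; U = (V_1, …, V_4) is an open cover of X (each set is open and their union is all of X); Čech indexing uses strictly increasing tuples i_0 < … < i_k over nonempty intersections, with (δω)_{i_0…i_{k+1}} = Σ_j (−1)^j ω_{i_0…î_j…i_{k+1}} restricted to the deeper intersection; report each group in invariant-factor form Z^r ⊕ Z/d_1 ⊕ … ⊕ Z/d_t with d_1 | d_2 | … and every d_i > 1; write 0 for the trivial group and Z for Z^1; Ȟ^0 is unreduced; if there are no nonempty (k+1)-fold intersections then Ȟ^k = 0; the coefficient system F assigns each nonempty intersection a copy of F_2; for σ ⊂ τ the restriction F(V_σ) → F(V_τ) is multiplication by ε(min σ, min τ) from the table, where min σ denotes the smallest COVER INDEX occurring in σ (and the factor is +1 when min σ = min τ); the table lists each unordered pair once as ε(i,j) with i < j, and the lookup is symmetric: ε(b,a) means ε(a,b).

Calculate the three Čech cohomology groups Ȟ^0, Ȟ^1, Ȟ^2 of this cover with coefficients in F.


Ȟ^0 = Z/2,  Ȟ^1 = 0,  Ȟ^2 = Z/2

intersection data:
  V12={p,r} V13={p,q,t} V14={q,r,t} V23={p,s} V24={r,s} V34={q,s,t}
  V123={p} V124={r} V134={q,t} V234={s}
C dims 4,6,4; δ0: rk_F2 3; δ1: rk_F2 3
Ȟ^0 = (4 − 3) − 0 = 1, so Ȟ^0 ≅ Z/2
Ȟ^1 = (6 − 3) − 3 = 0, so Ȟ^1 ≅ 0
Ȟ^2 = (4 − 0) − 3 = 1, so Ȟ^2 ≅ Z/2


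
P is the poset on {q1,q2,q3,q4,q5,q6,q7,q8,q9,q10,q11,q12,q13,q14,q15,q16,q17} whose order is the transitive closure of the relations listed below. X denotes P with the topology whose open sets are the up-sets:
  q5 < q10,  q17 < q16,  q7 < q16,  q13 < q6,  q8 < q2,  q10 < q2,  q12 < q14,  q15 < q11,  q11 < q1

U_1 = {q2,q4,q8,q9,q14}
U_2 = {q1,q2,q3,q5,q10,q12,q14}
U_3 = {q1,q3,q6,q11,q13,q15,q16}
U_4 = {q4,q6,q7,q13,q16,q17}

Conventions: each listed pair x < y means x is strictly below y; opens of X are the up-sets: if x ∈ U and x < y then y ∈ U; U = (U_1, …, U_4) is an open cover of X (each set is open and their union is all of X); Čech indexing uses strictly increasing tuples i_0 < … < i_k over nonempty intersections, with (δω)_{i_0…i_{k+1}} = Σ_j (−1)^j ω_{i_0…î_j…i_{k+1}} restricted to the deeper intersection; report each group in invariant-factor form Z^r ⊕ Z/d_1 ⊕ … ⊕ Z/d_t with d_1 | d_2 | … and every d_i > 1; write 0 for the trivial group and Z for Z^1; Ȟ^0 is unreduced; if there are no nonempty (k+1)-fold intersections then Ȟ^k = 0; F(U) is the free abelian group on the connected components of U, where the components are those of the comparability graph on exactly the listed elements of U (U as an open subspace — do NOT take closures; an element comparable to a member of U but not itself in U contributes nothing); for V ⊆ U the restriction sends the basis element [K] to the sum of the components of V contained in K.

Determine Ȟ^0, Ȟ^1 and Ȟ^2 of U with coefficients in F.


cover nerve:
  U12={q2,q14} U14={q4} U23={q1,q3} U34={q6,q13,q16}
components per intersection:
  U1: {q2,q8} {q4} {q9} {q14}
  U2: {q1} {q2,q5,q10} {q3} {q12,q14}
  U3: {q1,q11,q15} {q3} {q6,q13} {q16}
  U4: {q4} {q6,q13} {q7,q16,q17}
  U12: {q2} {q14}
  U14: {q4}
  U23: {q1} {q3}
  U34: {q6,q13} {q16}
C dims 15,7; δ0: rk 7, SNF 1^7
Ȟ^0: (15−7)−0=8 ⇒ Z^8
Ȟ^1: (7−0)−7=0 ⇒ 0
Ȟ^2: (0−0)−0=0 ⇒ 0

Ȟ^0 = Z^8,  Ȟ^1 = 0,  Ȟ^2 = 0


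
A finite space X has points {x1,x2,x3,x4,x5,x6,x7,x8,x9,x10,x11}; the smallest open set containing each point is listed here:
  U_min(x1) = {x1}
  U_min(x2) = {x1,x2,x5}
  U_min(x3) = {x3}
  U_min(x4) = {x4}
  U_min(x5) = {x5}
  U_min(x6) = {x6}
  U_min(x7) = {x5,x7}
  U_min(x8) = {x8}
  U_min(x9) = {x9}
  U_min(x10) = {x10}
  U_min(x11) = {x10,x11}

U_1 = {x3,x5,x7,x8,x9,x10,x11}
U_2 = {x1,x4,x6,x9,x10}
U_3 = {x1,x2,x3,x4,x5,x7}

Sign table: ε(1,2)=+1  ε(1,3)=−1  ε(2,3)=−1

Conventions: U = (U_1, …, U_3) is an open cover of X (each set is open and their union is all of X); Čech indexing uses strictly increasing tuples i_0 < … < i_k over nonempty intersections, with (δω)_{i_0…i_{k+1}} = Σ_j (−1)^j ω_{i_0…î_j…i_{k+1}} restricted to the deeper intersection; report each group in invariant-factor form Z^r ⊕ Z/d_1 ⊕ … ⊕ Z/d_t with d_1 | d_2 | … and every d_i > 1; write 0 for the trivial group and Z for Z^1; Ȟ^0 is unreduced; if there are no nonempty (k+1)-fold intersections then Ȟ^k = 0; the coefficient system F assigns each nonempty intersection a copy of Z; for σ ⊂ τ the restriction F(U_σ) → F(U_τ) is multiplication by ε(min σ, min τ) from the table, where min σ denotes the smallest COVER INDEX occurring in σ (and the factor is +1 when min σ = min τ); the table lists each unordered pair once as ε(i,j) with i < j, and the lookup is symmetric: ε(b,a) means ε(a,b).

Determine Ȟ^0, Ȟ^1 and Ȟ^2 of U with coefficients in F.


Ȟ^0 ≅ Z, Ȟ^1 ≅ Z and Ȟ^2 ≅ 0

intersection data:
  U12={x9,x10} U13={x3,x5,x7} U23={x1,x4}
C dims 3,3; δ0: rk 2, SNF 1^2
Ȟ^0 = (3 − 2) − 0 = 1, so Ȟ^0 ≅ Z
Ȟ^1 = (3 − 0) − 2 = 1, so Ȟ^1 ≅ Z
Ȟ^2 = (0 − 0) − 0 = 0, so Ȟ^2 ≅ 0


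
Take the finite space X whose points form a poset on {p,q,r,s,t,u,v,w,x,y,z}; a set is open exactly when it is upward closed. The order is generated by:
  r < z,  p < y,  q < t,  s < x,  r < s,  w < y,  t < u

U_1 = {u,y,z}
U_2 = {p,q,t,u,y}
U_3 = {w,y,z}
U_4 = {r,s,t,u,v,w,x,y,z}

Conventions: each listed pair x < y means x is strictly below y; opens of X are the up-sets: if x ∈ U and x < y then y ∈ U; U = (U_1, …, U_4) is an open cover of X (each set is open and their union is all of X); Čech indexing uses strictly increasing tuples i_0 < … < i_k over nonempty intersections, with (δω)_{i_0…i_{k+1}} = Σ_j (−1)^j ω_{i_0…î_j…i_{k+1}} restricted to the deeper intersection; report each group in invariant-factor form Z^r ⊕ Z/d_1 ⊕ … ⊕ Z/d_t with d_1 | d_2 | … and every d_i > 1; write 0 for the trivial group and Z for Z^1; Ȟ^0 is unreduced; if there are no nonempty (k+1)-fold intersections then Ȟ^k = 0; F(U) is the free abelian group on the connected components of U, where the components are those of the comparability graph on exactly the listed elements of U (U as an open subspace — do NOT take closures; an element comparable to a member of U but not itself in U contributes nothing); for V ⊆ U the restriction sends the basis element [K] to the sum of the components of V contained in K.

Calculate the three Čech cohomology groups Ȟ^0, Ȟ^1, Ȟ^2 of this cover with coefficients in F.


nerve of the cover:
  U12={u,y} U13={y,z} U14={u,y,z} U23={y} U24={t,u,y} U34={w,y,z}
  U123={y} U124={u,y} U134={y,z} U234={y}
  U1234={y}
components per intersection:
  U1: {u} {y} {z}
  U2: {p,y} {q,t,u}
  U3: {w,y} {z}
  U4: {r,s,x,z} {t,u} {v} {w,y}
  U12: {u} {y}
  U13: {y} {z}
  U14: {u} {y} {z}
  U23: {y}
  U24: {t,u} {y}
  U34: {w,y} {z}
  U123: {y}
  U124: {u} {y}
  U134: {y} {z}
  U234: {y}
  U1234: {y}
C dims 11,12,6,1; δ0: rk 7, SNF 1^7; δ1: rk 5, SNF 1^5; δ2: rk 1, SNF 1^1
Ȟ^0 = (11 − 7) − 0 = 4, so Ȟ^0 ≅ Z^4
Ȟ^1 = (12 − 5) − 7 = 0, so Ȟ^1 ≅ 0
Ȟ^2 = (6 − 1) − 5 = 0, so Ȟ^2 ≅ 0

Ȟ^0 = Z^4; Ȟ^1 = 0; Ȟ^2 = 0


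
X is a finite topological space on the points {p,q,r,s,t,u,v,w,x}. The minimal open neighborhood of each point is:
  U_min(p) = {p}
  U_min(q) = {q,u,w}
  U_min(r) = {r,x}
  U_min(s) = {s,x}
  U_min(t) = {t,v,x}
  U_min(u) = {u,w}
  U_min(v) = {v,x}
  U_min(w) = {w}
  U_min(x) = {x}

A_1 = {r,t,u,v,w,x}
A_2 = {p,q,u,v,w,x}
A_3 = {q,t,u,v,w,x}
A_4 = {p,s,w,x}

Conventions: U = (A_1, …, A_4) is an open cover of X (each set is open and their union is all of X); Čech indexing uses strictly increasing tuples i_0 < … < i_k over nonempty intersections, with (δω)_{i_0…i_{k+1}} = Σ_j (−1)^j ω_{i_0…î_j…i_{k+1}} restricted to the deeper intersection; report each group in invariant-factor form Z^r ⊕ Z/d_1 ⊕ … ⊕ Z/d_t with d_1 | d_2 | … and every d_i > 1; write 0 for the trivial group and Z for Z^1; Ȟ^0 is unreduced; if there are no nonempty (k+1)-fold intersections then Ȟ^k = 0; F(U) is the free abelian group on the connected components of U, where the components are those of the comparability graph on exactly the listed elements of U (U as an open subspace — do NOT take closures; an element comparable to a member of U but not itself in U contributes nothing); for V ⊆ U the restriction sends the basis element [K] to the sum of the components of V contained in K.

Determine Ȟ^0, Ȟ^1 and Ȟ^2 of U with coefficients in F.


Ȟ^0(U;F) ≅ Z^3; Ȟ^1(U;F) ≅ 0; Ȟ^2(U;F) ≅ 0

intersection data:
  A12={u,v,w,x} A13={t,u,v,w,x} A14={w,x} A23={q,u,v,w,x} A24={p,w,x} A34={w,x}
  A123={u,v,w,x} A124={w,x} A134={w,x} A234={w,x}
  A1234={w,x}
components per intersection:
  A1: {r,t,v,x} {u,w}
  A2: {p} {q,u,w} {v,x}
  A3: {q,u,w} {t,v,x}
  A4: {p} {s,x} {w}
  A12: {u,w} {v,x}
  A13: {t,v,x} {u,w}
  A14: {w} {x}
  A23: {q,u,w} {v,x}
  A24: {p} {w} {x}
  A34: {w} {x}
  A123: {u,w} {v,x}
  A124: {w} {x}
  A134: {w} {x}
  A234: {w} {x}
  A1234: {w} {x}
C dims 10,13,8,2; δ0: rk 7, SNF 1^7; δ1: rk 6, SNF 1^6; δ2: rk 2, SNF 1^2
Ȟ^0 = (10 − 7) − 0 = 3, so Ȟ^0 ≅ Z^3
Ȟ^1 = (13 − 6) − 7 = 0, so Ȟ^1 ≅ 0
Ȟ^2 = (8 − 2) − 6 = 0, so Ȟ^2 ≅ 0


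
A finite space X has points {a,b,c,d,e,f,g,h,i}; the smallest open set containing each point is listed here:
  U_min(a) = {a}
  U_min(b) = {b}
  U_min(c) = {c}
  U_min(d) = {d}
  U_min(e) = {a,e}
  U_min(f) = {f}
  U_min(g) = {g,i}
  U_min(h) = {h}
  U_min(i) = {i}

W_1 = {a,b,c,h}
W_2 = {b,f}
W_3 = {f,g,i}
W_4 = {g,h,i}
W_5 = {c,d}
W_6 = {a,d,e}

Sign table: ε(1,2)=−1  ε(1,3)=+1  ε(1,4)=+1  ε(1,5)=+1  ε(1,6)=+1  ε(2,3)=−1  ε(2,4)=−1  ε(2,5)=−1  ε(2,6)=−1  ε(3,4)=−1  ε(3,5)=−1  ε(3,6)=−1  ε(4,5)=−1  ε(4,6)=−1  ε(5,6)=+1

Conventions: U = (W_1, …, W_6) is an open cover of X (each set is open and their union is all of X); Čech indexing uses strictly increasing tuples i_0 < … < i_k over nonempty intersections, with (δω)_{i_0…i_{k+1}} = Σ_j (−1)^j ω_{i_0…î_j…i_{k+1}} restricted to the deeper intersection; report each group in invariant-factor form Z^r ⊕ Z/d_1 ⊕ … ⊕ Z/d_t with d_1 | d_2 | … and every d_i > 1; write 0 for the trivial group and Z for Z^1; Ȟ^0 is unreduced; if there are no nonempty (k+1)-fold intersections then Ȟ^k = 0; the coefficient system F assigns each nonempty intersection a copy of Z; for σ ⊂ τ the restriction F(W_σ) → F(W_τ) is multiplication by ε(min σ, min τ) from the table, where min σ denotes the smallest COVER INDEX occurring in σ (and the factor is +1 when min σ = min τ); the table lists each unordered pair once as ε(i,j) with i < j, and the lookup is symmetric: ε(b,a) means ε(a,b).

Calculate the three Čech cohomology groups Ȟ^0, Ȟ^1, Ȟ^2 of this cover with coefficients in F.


Ȟ^0 ≅ 0; Ȟ^1 ≅ Z ⊕ Z/2; Ȟ^2 ≅ 0

nerve simplices:
  W12={b} W14={h} W15={c} W16={a} W23={f} W34={g,i} W56={d}
C dims 6,7; δ0: rk 6, SNF 1^5·2
degree 0: 6−6−0 = 0 → Ȟ^0 ≅ 0
degree 1: 7−0−6 = 1 plus torsion [2] → Ȟ^1 ≅ Z ⊕ Z/2
degree 2: 0−0−0 = 0 → Ȟ^2 ≅ 0


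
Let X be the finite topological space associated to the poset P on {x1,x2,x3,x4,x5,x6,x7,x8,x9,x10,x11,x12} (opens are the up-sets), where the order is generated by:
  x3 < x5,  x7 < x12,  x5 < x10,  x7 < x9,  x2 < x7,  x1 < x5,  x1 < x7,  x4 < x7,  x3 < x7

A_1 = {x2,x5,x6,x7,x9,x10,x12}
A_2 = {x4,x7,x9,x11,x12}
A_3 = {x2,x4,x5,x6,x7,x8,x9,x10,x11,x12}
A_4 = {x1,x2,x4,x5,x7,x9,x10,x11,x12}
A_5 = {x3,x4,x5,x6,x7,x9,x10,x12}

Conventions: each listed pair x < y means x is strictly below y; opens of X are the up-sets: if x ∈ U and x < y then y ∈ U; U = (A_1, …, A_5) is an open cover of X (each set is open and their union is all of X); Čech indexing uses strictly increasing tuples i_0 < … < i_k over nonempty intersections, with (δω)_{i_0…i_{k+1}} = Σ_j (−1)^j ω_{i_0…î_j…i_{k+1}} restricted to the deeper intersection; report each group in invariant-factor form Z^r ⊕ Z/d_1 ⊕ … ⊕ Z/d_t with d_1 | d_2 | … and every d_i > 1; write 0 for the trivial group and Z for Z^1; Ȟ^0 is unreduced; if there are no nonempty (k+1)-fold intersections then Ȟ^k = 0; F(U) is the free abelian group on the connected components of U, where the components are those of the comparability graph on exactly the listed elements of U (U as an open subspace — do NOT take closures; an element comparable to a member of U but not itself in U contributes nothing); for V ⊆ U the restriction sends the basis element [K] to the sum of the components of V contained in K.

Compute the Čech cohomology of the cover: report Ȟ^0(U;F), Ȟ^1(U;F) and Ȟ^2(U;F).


nerve of the cover:
  A12={x7,x9,x12} A13={x2,x5,x6,x7,x9,x10,x12} A14={x2,x5,x7,x9,x10,x12} A15={x5,x6,x7,x9,x10,x12} A23={x4,x7,x9,x11,x12} A24={x4,x7,x9,x11,x12} A25={x4,x7,x9,x12} A34={x2,x4,x5,x7,x9,x10,x11,x12} A35={x4,x5,x6,x7,x9,x10,x12} A45={x4,x5,x7,x9,x10,x12}
  A123={x7,x9,x12} A124={x7,x9,x12} A125={x7,x9,x12} A134={x2,x5,x7,x9,x10,x12} A135={x5,x6,x7,x9,x10,x12} A145={x5,x7,x9,x10,x12} A234={x4,x7,x9,x11,x12} A235={x4,x7,x9,x12} A245={x4,x7,x9,x12} A345={x4,x5,x7,x9,x10,x12}
  A1234={x7,x9,x12} A1235={x7,x9,x12} A1245={x7,x9,x12} A1345={x5,x7,x9,x10,x12} A2345={x4,x7,x9,x12}
  A12345={x7,x9,x12}
components per intersection:
  A1: {x2,x7,x9,x12} {x5,x10} {x6}
  A2: {x4,x7,x9,x12} {x11}
  A3: {x2,x4,x7,x9,x12} {x5,x10} {x6} {x8} {x11}
  A4: {x1,x2,x4,x5,x7,x9,x10,x12} {x11}
  A5: {x3,x4,x5,x7,x9,x10,x12} {x6}
  A12: {x7,x9,x12}
  A13: {x2,x7,x9,x12} {x5,x10} {x6}
  A14: {x2,x7,x9,x12} {x5,x10}
  A15: {x5,x10} {x6} {x7,x9,x12}
  A23: {x4,x7,x9,x12} {x11}
  A24: {x4,x7,x9,x12} {x11}
  A25: {x4,x7,x9,x12}
  A34: {x2,x4,x7,x9,x12} {x5,x10} {x11}
  A35: {x4,x7,x9,x12} {x5,x10} {x6}
  A45: {x4,x7,x9,x12} {x5,x10}
  A123: {x7,x9,x12}
  A124: {x7,x9,x12}
  A125: {x7,x9,x12}
  A134: {x2,x7,x9,x12} {x5,x10}
  A135: {x5,x10} {x6} {x7,x9,x12}
  A145: {x5,x10} {x7,x9,x12}
  A234: {x4,x7,x9,x12} {x11}
  A235: {x4,x7,x9,x12}
  A245: {x4,x7,x9,x12}
  A345: {x4,x7,x9,x12} {x5,x10}
  A1234: {x7,x9,x12}
  A1235: {x7,x9,x12}
  A1245: {x7,x9,x12}
  A1345: {x5,x10} {x7,x9,x12}
  A2345: {x4,x7,x9,x12}
  A12345: {x7,x9,x12}
C dims 14,22,16,6; δ0: rk 10, SNF 1^10; δ1: rk 11, SNF 1^11; δ2: rk 5, SNF 1^5
Ȟ^0 = (14 − 10) − 0 = 4, so Ȟ^0 ≅ Z^4
Ȟ^1 = (22 − 11) − 10 = 1, so Ȟ^1 ≅ Z
Ȟ^2 = (16 − 5) − 11 = 0, so Ȟ^2 ≅ 0

Ȟ^0 ≅ Z^4, Ȟ^1 ≅ Z, Ȟ^2 ≅ 0


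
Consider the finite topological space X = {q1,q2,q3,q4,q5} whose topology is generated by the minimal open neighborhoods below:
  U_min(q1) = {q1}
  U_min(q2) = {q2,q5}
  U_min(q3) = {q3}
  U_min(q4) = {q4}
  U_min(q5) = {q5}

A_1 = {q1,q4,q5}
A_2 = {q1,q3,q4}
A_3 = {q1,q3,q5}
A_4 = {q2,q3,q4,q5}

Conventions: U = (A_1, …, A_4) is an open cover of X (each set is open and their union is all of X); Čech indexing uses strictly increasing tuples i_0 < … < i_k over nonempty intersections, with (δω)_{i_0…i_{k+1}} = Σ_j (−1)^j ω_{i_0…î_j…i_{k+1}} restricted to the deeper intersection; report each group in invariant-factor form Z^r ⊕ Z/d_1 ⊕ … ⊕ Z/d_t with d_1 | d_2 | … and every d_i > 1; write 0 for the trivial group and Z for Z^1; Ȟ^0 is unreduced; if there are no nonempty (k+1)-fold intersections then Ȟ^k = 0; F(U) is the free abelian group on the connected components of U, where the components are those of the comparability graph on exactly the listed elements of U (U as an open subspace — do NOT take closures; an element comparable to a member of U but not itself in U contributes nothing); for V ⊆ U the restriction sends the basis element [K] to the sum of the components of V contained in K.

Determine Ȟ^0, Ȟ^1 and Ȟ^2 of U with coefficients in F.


Ȟ^0 ≅ Z^4, Ȟ^1 ≅ 0, Ȟ^2 ≅ 0

nerve simplices:
  A12={q1,q4} A13={q1,q5} A14={q4,q5} A23={q1,q3} A24={q3,q4} A34={q3,q5}
  A123={q1} A124={q4} A134={q5} A234={q3}
components per intersection:
  A1: {q1} {q4} {q5}
  A2: {q1} {q3} {q4}
  A3: {q1} {q3} {q5}
  A4: {q2,q5} {q3} {q4}
  A12: {q1} {q4}
  A13: {q1} {q5}
  A14: {q4} {q5}
  A23: {q1} {q3}
  A24: {q3} {q4}
  A34: {q3} {q5}
  A123: {q1}
  A124: {q4}
  A134: {q5}
  A234: {q3}
C dims 12,12,4; δ0: rk 8, SNF 1^8; δ1: rk 4, SNF 1^4
degree 0: 12−8−0 = 4 → Ȟ^0 ≅ Z^4
degree 1: 12−4−8 = 0 → Ȟ^1 ≅ 0
degree 2: 4−0−4 = 0 → Ȟ^2 ≅ 0


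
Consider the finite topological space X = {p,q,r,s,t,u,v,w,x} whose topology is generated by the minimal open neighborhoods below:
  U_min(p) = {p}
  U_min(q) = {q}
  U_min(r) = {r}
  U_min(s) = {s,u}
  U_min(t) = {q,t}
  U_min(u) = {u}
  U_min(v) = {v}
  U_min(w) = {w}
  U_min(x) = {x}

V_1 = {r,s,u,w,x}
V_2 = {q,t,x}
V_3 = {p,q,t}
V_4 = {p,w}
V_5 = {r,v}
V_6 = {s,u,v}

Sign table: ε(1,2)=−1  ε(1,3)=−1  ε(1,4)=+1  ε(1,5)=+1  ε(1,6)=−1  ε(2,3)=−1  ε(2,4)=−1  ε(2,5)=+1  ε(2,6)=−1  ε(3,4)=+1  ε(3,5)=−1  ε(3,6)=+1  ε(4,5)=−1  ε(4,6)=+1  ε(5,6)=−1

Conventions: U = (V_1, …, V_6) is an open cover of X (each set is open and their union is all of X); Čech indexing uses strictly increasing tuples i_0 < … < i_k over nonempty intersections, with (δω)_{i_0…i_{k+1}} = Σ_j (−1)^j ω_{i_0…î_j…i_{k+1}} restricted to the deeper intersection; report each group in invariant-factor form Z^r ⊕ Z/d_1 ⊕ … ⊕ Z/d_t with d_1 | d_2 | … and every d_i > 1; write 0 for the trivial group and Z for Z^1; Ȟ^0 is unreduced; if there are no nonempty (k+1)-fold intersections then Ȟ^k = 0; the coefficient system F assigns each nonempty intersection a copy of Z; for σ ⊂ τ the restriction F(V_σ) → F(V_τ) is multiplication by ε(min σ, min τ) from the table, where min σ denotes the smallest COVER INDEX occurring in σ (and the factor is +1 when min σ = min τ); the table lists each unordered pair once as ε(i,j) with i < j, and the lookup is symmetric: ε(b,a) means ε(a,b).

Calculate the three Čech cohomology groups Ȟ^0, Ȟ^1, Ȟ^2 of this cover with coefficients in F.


nonempty intersections:
  V12={x} V14={w} V15={r} V16={s,u} V23={q,t} V34={p} V56={v}
C dims 6,7; δ0: rk 5, SNF 1^5
Ȟ^0: (6−5)−0=1 ⇒ Z
Ȟ^1: (7−0)−5=2 ⇒ Z^2
Ȟ^2: (0−0)−0=0 ⇒ 0

Ȟ^0(U;F) ≅ Z; Ȟ^1(U;F) ≅ Z^2; Ȟ^2(U;F) ≅ 0


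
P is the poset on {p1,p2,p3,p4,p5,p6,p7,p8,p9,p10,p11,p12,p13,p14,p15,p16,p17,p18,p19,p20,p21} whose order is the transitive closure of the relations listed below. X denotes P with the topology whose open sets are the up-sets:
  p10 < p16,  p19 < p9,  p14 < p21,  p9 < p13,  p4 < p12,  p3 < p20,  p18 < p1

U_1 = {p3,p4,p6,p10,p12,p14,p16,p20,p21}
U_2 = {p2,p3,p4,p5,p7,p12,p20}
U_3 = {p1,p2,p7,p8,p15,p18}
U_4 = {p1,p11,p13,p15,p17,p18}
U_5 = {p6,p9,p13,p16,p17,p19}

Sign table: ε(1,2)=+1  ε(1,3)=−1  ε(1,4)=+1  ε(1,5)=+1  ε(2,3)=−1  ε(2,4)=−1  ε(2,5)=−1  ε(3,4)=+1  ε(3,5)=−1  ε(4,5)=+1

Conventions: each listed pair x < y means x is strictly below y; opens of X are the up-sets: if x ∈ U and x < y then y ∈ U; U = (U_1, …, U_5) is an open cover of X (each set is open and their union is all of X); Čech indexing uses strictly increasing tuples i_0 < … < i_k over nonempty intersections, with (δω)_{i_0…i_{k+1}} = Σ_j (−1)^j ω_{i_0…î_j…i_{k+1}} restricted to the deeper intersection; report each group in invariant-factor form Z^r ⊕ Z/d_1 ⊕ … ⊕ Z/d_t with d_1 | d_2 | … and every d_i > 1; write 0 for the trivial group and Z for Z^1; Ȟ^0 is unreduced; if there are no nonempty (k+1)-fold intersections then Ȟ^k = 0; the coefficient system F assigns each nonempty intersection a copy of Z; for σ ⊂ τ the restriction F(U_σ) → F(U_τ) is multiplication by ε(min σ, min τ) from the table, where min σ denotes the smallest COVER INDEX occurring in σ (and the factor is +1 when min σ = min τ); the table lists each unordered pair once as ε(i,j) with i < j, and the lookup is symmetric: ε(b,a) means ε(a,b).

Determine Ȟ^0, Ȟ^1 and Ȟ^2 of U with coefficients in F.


Ȟ^0(U;F) ≅ 0, Ȟ^1(U;F) ≅ Z/2 and Ȟ^2(U;F) ≅ 0

nerve of the cover:
  U12={p3,p4,p12,p20} U15={p6,p16} U23={p2,p7} U34={p1,p15,p18} U45={p13,p17}
C dims 5,5; δ0: rk 5, SNF 1^4·2
Ȟ^0 = (5 − 5) − 0 = 0, so Ȟ^0 ≅ 0
Ȟ^1 = (5 − 0) − 5 = 0 plus torsion [2], so Ȟ^1 ≅ Z/2
Ȟ^2 = (0 − 0) − 0 = 0, so Ȟ^2 ≅ 0


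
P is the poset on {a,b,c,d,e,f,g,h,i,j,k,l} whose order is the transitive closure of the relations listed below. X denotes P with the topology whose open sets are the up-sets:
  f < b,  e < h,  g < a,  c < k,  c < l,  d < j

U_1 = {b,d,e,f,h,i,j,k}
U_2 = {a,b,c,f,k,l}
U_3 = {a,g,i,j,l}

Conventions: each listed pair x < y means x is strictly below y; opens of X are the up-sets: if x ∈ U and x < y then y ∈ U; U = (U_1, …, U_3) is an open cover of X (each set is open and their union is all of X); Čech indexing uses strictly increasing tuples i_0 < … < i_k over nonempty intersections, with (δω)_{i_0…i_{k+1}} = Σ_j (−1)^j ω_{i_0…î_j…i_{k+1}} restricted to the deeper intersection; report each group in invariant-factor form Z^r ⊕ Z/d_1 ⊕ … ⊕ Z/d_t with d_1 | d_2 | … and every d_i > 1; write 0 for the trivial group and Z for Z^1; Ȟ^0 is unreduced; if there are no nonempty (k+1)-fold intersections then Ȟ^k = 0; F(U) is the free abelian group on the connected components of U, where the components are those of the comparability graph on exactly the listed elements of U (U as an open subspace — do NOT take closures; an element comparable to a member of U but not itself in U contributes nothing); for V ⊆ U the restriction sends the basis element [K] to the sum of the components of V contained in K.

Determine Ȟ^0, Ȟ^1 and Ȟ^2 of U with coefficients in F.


nerve simplices:
  U12={b,f,k} U13={i,j} U23={a,l}
components per intersection:
  U1: {b,f} {d,j} {e,h} {i} {k}
  U2: {a} {b,f} {c,k,l}
  U3: {a,g} {i} {j} {l}
  U12: {b,f} {k}
  U13: {i} {j}
  U23: {a} {l}
C dims 12,6; δ0: rk 6, SNF 1^6
degree 0: 12−6−0 = 6 → Ȟ^0 ≅ Z^6
degree 1: 6−0−6 = 0 → Ȟ^1 ≅ 0
degree 2: 0−0−0 = 0 → Ȟ^2 ≅ 0

Ȟ^0(U;F) ≅ Z^6, Ȟ^1(U;F) ≅ 0, Ȟ^2(U;F) ≅ 0


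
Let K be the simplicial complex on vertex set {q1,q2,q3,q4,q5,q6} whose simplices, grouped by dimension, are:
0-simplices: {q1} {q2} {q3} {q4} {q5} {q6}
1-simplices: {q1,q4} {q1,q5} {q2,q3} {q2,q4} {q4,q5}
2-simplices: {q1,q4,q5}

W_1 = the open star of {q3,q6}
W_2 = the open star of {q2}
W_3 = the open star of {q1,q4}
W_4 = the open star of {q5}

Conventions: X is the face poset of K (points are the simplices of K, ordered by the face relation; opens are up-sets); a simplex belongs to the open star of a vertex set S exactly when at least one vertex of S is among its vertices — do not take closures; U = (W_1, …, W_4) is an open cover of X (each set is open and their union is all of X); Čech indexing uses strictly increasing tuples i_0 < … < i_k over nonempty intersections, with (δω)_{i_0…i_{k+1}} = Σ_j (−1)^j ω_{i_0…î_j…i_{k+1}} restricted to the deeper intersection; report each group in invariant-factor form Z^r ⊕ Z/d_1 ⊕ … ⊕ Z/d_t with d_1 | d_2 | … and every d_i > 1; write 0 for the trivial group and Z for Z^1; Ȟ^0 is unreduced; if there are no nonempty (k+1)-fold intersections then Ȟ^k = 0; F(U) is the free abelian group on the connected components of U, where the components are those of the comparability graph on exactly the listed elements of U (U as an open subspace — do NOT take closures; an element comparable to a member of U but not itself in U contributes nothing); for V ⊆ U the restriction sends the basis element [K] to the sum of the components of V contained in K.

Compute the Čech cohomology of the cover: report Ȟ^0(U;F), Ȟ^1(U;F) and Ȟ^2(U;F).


nerve simplices:
  W1={{q3},{q6},{q2,q3}} W2={{q2},{q2,q3},{q2,q4}} W3={{q1},{q4},{q1,q4},{q1,q5},{q2,q4},{q4,q5},{q1,q4,q5}} W4={{q5},{q1,q5},{q4,q5},{q1,q4,q5}}
  W12={{q2,q3}} W23={{q2,q4}} W34={{q1,q5},{q4,q5},{q1,q4,q5}}
components per intersection:
  W1: {{q3},{q2,q3}} {{q6}}
  W2: {{q2},{q2,q3},{q2,q4}}
  W3: {{q1},{q4},{q1,q4},{q1,q5},{q2,q4},{q4,q5},{q1,q4,q5}}
  W4: {{q5},{q1,q5},{q4,q5},{q1,q4,q5}}
  W12: {{q2,q3}}
  W23: {{q2,q4}}
  W34: {{q1,q5},{q4,q5},{q1,q4,q5}}
C dims 5,3; δ0: rk 3, SNF 1^3
degree 0: 5−3−0 = 2 → Ȟ^0 ≅ Z^2
degree 1: 3−0−3 = 0 → Ȟ^1 ≅ 0
degree 2: 0−0−0 = 0 → Ȟ^2 ≅ 0

Ȟ^0 ≅ Z^2,  Ȟ^1 ≅ 0,  Ȟ^2 ≅ 0


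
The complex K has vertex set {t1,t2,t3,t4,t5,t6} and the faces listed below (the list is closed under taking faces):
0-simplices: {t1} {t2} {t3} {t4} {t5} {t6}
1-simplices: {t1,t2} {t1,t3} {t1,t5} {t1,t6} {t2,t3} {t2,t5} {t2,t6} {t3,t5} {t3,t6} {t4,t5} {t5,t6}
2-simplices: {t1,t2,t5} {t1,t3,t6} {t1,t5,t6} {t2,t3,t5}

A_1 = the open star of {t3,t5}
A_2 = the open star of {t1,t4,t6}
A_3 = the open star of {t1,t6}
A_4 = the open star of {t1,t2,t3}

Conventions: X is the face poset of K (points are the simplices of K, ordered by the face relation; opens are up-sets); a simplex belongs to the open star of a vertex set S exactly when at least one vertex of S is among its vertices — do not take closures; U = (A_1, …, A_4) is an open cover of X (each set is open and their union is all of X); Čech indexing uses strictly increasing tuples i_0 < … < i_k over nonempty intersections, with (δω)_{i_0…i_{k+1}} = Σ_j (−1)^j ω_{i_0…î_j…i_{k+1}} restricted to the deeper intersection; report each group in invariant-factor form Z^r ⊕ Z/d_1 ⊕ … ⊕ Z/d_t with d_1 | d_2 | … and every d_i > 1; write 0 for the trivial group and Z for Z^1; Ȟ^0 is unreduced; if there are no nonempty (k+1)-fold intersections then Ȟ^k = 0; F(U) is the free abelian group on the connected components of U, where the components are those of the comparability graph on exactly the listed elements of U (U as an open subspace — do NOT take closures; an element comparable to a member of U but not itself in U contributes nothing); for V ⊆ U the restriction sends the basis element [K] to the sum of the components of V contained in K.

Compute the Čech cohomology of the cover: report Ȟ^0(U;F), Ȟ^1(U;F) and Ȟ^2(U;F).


nerve of the cover:
  A1={{t3},{t5},{t1,t3},{t1,t5},{t2,t3},{t2,t5},{t3,t5},{t3,t6},{t4,t5},{t5,t6},{t1,t2,t5},{t1,t3,t6},{t1,t5,t6},{t2,t3,t5}} A2={{t1},{t4},{t6},{t1,t2},{t1,t3},{t1,t5},{t1,t6},{t2,t6},{t3,t6},{t4,t5},{t5,t6},{t1,t2,t5},{t1,t3,t6},{t1,t5,t6}} A3={{t1},{t6},{t1,t2},{t1,t3},{t1,t5},{t1,t6},{t2,t6},{t3,t6},{t5,t6},{t1,t2,t5},{t1,t3,t6},{t1,t5,t6}} A4={{t1},{t2},{t3},{t1,t2},{t1,t3},{t1,t5},{t1,t6},{t2,t3},{t2,t5},{t2,t6},{t3,t5},{t3,t6},{t1,t2,t5},{t1,t3,t6},{t1,t5,t6},{t2,t3,t5}}
  A12={{t1,t3},{t1,t5},{t3,t6},{t4,t5},{t5,t6},{t1,t2,t5},{t1,t3,t6},{t1,t5,t6}} A13={{t1,t3},{t1,t5},{t3,t6},{t5,t6},{t1,t2,t5},{t1,t3,t6},{t1,t5,t6}} A14={{t3},{t1,t3},{t1,t5},{t2,t3},{t2,t5},{t3,t5},{t3,t6},{t1,t2,t5},{t1,t3,t6},{t1,t5,t6},{t2,t3,t5}} A23={{t1},{t6},{t1,t2},{t1,t3},{t1,t5},{t1,t6},{t2,t6},{t3,t6},{t5,t6},{t1,t2,t5},{t1,t3,t6},{t1,t5,t6}} A24={{t1},{t1,t2},{t1,t3},{t1,t5},{t1,t6},{t2,t6},{t3,t6},{t1,t2,t5},{t1,t3,t6},{t1,t5,t6}} A34={{t1},{t1,t2},{t1,t3},{t1,t5},{t1,t6},{t2,t6},{t3,t6},{t1,t2,t5},{t1,t3,t6},{t1,t5,t6}}
  A123={{t1,t3},{t1,t5},{t3,t6},{t5,t6},{t1,t2,t5},{t1,t3,t6},{t1,t5,t6}} A124={{t1,t3},{t1,t5},{t3,t6},{t1,t2,t5},{t1,t3,t6},{t1,t5,t6}} A134={{t1,t3},{t1,t5},{t3,t6},{t1,t2,t5},{t1,t3,t6},{t1,t5,t6}} A234={{t1},{t1,t2},{t1,t3},{t1,t5},{t1,t6},{t2,t6},{t3,t6},{t1,t2,t5},{t1,t3,t6},{t1,t5,t6}}
  A1234={{t1,t3},{t1,t5},{t3,t6},{t1,t2,t5},{t1,t3,t6},{t1,t5,t6}}
components per intersection:
  A1: {{t3},{t5},{t1,t3},{t1,t5},{t2,t3},{t2,t5},{t3,t5},{t3,t6},{t4,t5},{t5,t6},{t1,t2,t5},{t1,t3,t6},{t1,t5,t6},{t2,t3,t5}}
  A2: {{t1},{t6},{t1,t2},{t1,t3},{t1,t5},{t1,t6},{t2,t6},{t3,t6},{t5,t6},{t1,t2,t5},{t1,t3,t6},{t1,t5,t6}} {{t4},{t4,t5}}
  A3: {{t1},{t6},{t1,t2},{t1,t3},{t1,t5},{t1,t6},{t2,t6},{t3,t6},{t5,t6},{t1,t2,t5},{t1,t3,t6},{t1,t5,t6}}
  A4: {{t1},{t2},{t3},{t1,t2},{t1,t3},{t1,t5},{t1,t6},{t2,t3},{t2,t5},{t2,t6},{t3,t5},{t3,t6},{t1,t2,t5},{t1,t3,t6},{t1,t5,t6},{t2,t3,t5}}
  A12: {{t1,t3},{t3,t6},{t1,t3,t6}} {{t1,t5},{t5,t6},{t1,t2,t5},{t1,t5,t6}} {{t4,t5}}
  A13: {{t1,t3},{t3,t6},{t1,t3,t6}} {{t1,t5},{t5,t6},{t1,t2,t5},{t1,t5,t6}}
  A14: {{t3},{t1,t3},{t1,t5},{t2,t3},{t2,t5},{t3,t5},{t3,t6},{t1,t2,t5},{t1,t3,t6},{t1,t5,t6},{t2,t3,t5}}
  A23: {{t1},{t6},{t1,t2},{t1,t3},{t1,t5},{t1,t6},{t2,t6},{t3,t6},{t5,t6},{t1,t2,t5},{t1,t3,t6},{t1,t5,t6}}
  A24: {{t1},{t1,t2},{t1,t3},{t1,t5},{t1,t6},{t3,t6},{t1,t2,t5},{t1,t3,t6},{t1,t5,t6}} {{t2,t6}}
  A34: {{t1},{t1,t2},{t1,t3},{t1,t5},{t1,t6},{t3,t6},{t1,t2,t5},{t1,t3,t6},{t1,t5,t6}} {{t2,t6}}
  A123: {{t1,t3},{t3,t6},{t1,t3,t6}} {{t1,t5},{t5,t6},{t1,t2,t5},{t1,t5,t6}}
  A124: {{t1,t3},{t3,t6},{t1,t3,t6}} {{t1,t5},{t1,t2,t5},{t1,t5,t6}}
  A134: {{t1,t3},{t3,t6},{t1,t3,t6}} {{t1,t5},{t1,t2,t5},{t1,t5,t6}}
  A234: {{t1},{t1,t2},{t1,t3},{t1,t5},{t1,t6},{t3,t6},{t1,t2,t5},{t1,t3,t6},{t1,t5,t6}} {{t2,t6}}
  A1234: {{t1,t3},{t3,t6},{t1,t3,t6}} {{t1,t5},{t1,t2,t5},{t1,t5,t6}}
C dims 5,11,8,2; δ0: rk 4, SNF 1^4; δ1: rk 6, SNF 1^6; δ2: rk 2, SNF 1^2
Ȟ^0 = (5 − 4) − 0 = 1, so Ȟ^0 ≅ Z
Ȟ^1 = (11 − 6) − 4 = 1, so Ȟ^1 ≅ Z
Ȟ^2 = (8 − 2) − 6 = 0, so Ȟ^2 ≅ 0

Ȟ^0(U;F) ≅ Z, Ȟ^1(U;F) ≅ Z and Ȟ^2(U;F) ≅ 0


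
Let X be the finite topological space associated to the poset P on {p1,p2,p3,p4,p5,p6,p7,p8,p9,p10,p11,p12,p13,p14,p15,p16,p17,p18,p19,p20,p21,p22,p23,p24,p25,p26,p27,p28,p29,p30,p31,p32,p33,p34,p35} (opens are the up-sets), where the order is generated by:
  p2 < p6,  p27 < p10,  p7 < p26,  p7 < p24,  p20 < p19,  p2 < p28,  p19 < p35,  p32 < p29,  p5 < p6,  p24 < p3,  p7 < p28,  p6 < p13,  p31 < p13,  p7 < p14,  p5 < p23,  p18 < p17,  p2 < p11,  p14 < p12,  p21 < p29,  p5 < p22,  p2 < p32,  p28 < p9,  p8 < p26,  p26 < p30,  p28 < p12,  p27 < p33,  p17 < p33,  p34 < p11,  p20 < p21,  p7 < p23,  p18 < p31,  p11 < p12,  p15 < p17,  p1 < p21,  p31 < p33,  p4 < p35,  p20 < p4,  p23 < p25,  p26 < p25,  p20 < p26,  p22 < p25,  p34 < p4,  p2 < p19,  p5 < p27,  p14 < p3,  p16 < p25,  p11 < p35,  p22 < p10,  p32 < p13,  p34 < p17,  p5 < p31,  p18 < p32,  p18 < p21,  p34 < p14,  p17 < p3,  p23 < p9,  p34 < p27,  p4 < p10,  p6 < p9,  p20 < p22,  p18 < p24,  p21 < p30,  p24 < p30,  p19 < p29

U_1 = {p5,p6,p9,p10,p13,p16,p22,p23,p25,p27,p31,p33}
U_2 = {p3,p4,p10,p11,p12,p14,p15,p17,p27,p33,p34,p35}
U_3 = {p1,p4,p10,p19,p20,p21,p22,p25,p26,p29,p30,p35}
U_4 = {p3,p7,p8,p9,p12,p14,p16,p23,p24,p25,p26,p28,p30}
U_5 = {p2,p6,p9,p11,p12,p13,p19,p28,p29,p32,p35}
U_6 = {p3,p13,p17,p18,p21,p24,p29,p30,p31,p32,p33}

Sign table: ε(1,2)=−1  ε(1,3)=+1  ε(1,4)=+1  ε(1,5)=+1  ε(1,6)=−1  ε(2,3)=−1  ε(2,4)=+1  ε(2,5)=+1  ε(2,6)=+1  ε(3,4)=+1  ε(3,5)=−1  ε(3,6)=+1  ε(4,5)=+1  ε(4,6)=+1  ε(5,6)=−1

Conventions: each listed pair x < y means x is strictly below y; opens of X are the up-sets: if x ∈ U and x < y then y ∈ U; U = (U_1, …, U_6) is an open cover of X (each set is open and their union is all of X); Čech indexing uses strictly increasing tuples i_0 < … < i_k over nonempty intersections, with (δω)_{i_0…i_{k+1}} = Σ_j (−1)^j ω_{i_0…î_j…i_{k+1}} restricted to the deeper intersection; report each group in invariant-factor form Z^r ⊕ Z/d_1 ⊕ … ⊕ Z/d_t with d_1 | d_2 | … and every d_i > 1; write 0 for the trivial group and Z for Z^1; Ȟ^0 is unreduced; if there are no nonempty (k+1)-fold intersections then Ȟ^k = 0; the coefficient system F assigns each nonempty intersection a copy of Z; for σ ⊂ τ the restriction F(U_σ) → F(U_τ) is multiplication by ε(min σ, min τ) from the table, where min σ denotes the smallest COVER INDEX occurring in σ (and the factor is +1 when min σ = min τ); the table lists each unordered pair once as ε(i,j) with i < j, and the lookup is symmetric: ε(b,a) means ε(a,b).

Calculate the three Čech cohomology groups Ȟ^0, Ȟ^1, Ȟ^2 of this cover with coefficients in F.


nonempty overlaps:
  U12={p10,p27,p33} U13={p10,p22,p25} U14={p9,p16,p23,p25} U15={p6,p9,p13} U16={p13,p31,p33} U23={p4,p10,p35} U24={p3,p12,p14} U25={p11,p12,p35} U26={p3,p17,p33} U34={p25,p26,p30} U35={p19,p29,p35} U36={p21,p29,p30} U45={p9,p12,p28} U46={p3,p24,p30} U56={p13,p29,p32}
  U123={p10} U126={p33} U134={p25} U145={p9} U156={p13} U235={p35} U245={p12} U246={p3} U346={p30} U356={p29}
C dims 6,15,10; δ0: rk 6, SNF 1^5·2; δ1: rk 9, SNF 1^9
degree 0: 6−6−0 = 0 → Ȟ^0 ≅ 0
degree 1: 15−9−6 = 0 plus torsion [2] → Ȟ^1 ≅ Z/2
degree 2: 10−0−9 = 1 → Ȟ^2 ≅ Z

Ȟ^0 = 0,  Ȟ^1 = Z/2,  Ȟ^2 = Z


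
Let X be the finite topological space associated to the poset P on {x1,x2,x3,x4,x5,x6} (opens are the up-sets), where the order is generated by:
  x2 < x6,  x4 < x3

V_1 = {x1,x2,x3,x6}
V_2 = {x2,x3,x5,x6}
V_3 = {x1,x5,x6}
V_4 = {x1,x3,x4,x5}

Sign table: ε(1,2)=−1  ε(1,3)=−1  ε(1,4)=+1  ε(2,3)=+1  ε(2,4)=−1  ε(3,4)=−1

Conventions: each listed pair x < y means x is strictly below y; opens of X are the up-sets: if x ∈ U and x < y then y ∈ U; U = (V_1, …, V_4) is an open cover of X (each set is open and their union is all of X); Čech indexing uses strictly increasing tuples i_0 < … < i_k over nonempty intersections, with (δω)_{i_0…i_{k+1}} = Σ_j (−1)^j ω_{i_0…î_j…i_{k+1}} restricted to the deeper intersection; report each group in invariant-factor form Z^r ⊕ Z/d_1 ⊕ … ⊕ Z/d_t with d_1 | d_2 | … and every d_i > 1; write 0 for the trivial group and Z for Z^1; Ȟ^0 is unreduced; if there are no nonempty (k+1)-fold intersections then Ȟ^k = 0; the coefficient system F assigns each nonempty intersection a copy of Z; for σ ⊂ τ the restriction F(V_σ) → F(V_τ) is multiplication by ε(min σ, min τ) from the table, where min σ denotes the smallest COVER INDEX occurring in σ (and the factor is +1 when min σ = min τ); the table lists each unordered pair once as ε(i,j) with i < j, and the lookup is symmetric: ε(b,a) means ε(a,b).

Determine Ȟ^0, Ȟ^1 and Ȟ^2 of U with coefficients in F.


Ȟ^0 ≅ Z,  Ȟ^1 ≅ 0,  Ȟ^2 ≅ Z

nonempty intersections:
  V12={x2,x3,x6} V13={x1,x6} V14={x1,x3} V23={x5,x6} V24={x3,x5} V34={x1,x5}
  V123={x6} V124={x3} V134={x1} V234={x5}
C dims 4,6,4; δ0: rk 3, SNF 1^3; δ1: rk 3, SNF 1^3
Ȟ^0: (4−3)−0=1 ⇒ Z
Ȟ^1: (6−3)−3=0 ⇒ 0
Ȟ^2: (4−0)−3=1 ⇒ Z


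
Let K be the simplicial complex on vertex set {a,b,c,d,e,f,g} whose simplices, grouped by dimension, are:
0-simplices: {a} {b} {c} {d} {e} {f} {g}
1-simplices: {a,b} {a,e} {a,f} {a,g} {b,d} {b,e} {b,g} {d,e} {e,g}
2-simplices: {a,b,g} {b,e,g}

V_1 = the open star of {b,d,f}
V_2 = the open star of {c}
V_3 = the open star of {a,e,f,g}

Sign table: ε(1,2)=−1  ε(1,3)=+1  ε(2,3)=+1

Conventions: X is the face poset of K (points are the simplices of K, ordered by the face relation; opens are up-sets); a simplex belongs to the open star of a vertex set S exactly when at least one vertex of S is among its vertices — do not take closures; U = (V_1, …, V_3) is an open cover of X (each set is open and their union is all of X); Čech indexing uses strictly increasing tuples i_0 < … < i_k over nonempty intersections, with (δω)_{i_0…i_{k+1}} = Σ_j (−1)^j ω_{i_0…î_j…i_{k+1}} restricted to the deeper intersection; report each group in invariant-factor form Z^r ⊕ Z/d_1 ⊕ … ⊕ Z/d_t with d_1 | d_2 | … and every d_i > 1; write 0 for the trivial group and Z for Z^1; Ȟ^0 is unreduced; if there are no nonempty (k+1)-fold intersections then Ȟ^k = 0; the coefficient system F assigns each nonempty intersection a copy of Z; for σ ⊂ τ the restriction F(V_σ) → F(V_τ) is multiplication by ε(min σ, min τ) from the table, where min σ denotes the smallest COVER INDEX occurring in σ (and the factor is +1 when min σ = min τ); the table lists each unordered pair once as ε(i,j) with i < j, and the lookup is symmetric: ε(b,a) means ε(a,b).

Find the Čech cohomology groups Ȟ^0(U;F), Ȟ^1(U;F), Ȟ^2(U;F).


cover nerve:
  V1={{b},{d},{f},{a,b},{a,f},{b,d},{b,e},{b,g},{d,e},{a,b,g},{b,e,g}} V2={{c}} V3={{a},{e},{f},{g},{a,b},{a,e},{a,f},{a,g},{b,e},{b,g},{d,e},{e,g},{a,b,g},{b,e,g}}
  V13={{f},{a,b},{a,f},{b,e},{b,g},{d,e},{a,b,g},{b,e,g}}
C dims 3,1; δ0: rk 1, SNF 1^1
Ȟ^0: (3−1)−0=2 ⇒ Z^2
Ȟ^1: (1−0)−1=0 ⇒ 0
Ȟ^2: (0−0)−0=0 ⇒ 0

Ȟ^0(U;F) ≅ Z^2, Ȟ^1(U;F) ≅ 0 and Ȟ^2(U;F) ≅ 0


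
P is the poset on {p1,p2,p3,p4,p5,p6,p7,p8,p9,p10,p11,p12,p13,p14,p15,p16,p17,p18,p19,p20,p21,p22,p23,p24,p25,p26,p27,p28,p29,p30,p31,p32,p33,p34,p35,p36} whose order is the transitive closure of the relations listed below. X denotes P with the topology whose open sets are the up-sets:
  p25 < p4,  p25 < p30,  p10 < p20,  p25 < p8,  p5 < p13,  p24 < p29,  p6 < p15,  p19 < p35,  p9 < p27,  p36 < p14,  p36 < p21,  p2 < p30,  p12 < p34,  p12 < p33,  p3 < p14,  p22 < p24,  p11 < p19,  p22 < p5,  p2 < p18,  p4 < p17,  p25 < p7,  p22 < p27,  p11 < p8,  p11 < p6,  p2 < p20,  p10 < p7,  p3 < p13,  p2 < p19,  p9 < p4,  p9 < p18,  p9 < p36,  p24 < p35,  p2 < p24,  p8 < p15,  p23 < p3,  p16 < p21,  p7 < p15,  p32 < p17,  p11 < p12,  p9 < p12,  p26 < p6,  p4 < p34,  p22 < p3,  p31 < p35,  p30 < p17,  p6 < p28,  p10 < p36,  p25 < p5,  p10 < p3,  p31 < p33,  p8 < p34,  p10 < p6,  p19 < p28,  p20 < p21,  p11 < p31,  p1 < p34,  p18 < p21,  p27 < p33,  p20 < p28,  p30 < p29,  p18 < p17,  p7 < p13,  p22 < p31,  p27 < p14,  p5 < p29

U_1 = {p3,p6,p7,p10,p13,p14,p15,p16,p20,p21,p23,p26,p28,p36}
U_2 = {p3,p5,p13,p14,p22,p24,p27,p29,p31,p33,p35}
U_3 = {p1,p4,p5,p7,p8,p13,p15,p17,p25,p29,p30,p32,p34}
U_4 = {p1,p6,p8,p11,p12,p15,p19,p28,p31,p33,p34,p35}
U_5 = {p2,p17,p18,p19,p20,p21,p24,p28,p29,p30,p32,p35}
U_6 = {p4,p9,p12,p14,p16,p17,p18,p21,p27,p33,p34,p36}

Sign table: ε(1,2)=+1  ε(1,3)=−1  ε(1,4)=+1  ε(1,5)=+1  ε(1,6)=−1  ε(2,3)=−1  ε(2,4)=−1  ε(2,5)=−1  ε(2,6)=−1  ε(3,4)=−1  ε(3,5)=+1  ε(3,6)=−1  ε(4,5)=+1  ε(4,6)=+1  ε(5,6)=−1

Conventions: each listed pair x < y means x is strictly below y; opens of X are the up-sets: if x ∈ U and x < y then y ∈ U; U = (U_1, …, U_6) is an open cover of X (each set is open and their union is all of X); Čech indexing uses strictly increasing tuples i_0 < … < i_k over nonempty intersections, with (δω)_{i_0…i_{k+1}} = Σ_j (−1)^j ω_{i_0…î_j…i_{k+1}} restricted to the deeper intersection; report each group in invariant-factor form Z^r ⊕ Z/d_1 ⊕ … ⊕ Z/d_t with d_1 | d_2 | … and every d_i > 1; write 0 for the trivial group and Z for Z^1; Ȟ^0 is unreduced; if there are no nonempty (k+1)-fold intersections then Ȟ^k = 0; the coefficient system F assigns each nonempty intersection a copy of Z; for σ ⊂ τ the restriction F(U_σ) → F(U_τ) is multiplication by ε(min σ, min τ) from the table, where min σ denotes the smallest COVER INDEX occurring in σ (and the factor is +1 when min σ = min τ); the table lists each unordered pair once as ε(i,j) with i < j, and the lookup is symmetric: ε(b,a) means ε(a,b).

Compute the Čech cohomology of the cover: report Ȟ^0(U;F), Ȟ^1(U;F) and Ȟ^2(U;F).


Ȟ^0 = 0; Ȟ^1 = Z/2; Ȟ^2 = Z

nerve of the cover:
  U12={p3,p13,p14} U13={p7,p13,p15} U14={p6,p15,p28} U15={p20,p21,p28} U16={p14,p16,p21,p36} U23={p5,p13,p29} U24={p31,p33,p35} U25={p24,p29,p35} U26={p14,p27,p33} U34={p1,p8,p15,p34} U35={p17,p29,p30,p32} U36={p4,p17,p34} U45={p19,p28,p35} U46={p12,p33,p34} U56={p17,p18,p21}
  U123={p13} U126={p14} U134={p15} U145={p28} U156={p21} U235={p29} U245={p35} U246={p33} U346={p34} U356={p17}
C dims 6,15,10; δ0: rk 6, SNF 1^5·2; δ1: rk 9, SNF 1^9
Ȟ^0 = (6 − 6) − 0 = 0, so Ȟ^0 ≅ 0
Ȟ^1 = (15 − 9) − 6 = 0 plus torsion [2], so Ȟ^1 ≅ Z/2
Ȟ^2 = (10 − 0) − 9 = 1, so Ȟ^2 ≅ Z


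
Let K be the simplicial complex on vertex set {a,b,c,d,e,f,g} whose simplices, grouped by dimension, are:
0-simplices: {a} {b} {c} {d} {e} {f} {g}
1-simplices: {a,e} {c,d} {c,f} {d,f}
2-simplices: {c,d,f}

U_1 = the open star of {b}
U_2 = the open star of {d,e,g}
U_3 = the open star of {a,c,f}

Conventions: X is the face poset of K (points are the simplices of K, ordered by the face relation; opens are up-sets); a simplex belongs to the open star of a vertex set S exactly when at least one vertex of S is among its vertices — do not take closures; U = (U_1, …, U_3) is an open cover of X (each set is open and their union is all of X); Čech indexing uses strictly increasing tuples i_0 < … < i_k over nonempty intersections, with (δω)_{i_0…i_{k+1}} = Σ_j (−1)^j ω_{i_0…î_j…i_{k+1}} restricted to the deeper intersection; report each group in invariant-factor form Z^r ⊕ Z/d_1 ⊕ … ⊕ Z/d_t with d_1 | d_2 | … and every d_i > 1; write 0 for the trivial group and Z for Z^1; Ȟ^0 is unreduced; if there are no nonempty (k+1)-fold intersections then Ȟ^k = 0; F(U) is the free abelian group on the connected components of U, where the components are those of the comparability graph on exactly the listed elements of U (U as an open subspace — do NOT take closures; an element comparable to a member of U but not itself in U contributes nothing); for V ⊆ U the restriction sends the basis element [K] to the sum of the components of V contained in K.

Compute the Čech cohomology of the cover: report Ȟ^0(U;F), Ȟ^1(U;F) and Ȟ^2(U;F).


nerve of the cover:
  U1={{b}} U2={{d},{e},{g},{a,e},{c,d},{d,f},{c,d,f}} U3={{a},{c},{f},{a,e},{c,d},{c,f},{d,f},{c,d,f}}
  U23={{a,e},{c,d},{d,f},{c,d,f}}
components per intersection:
  U1: {{b}}
  U2: {{d},{c,d},{d,f},{c,d,f}} {{e},{a,e}} {{g}}
  U3: {{a},{a,e}} {{c},{f},{c,d},{c,f},{d,f},{c,d,f}}
  U23: {{a,e}} {{c,d},{d,f},{c,d,f}}
C dims 6,2; δ0: rk 2, SNF 1^2
Ȟ^0 = (6 − 2) − 0 = 4, so Ȟ^0 ≅ Z^4
Ȟ^1 = (2 − 0) − 2 = 0, so Ȟ^1 ≅ 0
Ȟ^2 = (0 − 0) − 0 = 0, so Ȟ^2 ≅ 0

Ȟ^0 ≅ Z^4, Ȟ^1 ≅ 0, Ȟ^2 ≅ 0
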